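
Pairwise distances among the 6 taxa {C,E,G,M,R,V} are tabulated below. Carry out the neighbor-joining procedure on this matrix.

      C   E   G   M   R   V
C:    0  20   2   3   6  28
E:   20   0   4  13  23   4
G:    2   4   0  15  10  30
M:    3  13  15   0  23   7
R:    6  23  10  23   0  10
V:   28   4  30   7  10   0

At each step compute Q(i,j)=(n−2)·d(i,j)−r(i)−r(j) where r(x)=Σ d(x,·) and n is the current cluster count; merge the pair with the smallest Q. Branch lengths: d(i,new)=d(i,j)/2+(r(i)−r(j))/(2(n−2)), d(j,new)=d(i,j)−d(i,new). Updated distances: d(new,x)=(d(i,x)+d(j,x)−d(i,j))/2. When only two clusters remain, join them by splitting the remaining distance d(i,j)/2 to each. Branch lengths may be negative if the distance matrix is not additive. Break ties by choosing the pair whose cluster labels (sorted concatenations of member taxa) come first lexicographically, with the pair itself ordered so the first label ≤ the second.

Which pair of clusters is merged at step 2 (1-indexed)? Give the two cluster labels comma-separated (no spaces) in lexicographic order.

1. join E+V (d=4, Q=-127) ⇒ EV; edges |E|=1/8, |V|=31/8
  updated: d(C,EV)=22, d(EV,G)=15, d(EV,M)=8, d(EV,R)=29/2
2. join EV+M (d=8, Q=-169/2) ⇒ EMV; edges |EV|=23/4, |M|=9/4
  updated: d(C,EMV)=17/2, d(EMV,G)=11, d(EMV,R)=59/4
3. join C+G (d=2, Q=-71/2) ⇒ CG; edges |C|=-5/8, |G|=21/8
  updated: d(CG,EMV)=35/4, d(CG,R)=7
4. join CG+EMV (d=35/4, Q=-61/2) ⇒ CEGMV; edges |CG|=1/2, |EMV|=33/4
  updated: d(CEGMV,R)=13/2
5. join CEGMV+R (d=13/2) ⇒ CEGMRV; edges |CEGMV|=13/4, |R|=13/4
final tree: (((C:-5/8,G:21/8):1/2,((E:1/8,V:31/8):23/4,M:9/4):33/4):13/4,R:13/4)
total length: 117/4

EV,M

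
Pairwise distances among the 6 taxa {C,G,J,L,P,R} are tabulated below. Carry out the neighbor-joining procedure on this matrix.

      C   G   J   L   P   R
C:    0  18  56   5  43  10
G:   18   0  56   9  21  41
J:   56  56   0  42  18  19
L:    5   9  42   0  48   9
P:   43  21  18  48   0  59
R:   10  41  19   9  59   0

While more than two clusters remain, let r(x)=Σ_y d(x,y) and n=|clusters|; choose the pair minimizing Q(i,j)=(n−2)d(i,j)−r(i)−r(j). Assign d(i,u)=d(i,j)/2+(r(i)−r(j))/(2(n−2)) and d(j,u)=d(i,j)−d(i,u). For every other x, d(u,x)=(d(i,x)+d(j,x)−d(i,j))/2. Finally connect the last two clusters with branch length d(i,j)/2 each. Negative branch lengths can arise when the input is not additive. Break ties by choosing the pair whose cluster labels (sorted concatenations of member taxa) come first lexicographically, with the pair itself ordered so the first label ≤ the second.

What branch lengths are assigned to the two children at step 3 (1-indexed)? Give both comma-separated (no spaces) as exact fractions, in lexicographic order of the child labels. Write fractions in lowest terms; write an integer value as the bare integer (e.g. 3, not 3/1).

1. join J+P (d=18, Q=-308) ⇒ JP; edges |J|=37/4, |P|=35/4
  updated: d(C,JP)=81/2, d(G,JP)=59/2, d(JP,L)=36, d(JP,R)=30
2. join G+JP (d=59/2, Q=-145) ⇒ GJP; edges |G|=25/3, |JP|=127/6
  updated: d(C,GJP)=29/2, d(GJP,L)=31/4, d(GJP,R)=83/4
3. join C+R (d=10, Q=-197/4) ⇒ CR; edges |C|=39/16, |R|=121/16
  updated: d(CR,GJP)=101/8, d(CR,L)=2
4. join CR+GJP (d=101/8, Q=-179/8) ⇒ CGJPR; edges |CR|=55/16, |GJP|=147/16
  updated: d(CGJPR,L)=-23/16
5. join CGJPR+L (d=-23/16) ⇒ CGJLPR; edges |CGJPR|=-23/32, |L|=-23/32
final tree: (((C:39/16,R:121/16):55/16,(G:25/3,(J:37/4,P:35/4):127/6):147/16):-23/32,L:-23/32)
total length: 1099/16

39/16,121/16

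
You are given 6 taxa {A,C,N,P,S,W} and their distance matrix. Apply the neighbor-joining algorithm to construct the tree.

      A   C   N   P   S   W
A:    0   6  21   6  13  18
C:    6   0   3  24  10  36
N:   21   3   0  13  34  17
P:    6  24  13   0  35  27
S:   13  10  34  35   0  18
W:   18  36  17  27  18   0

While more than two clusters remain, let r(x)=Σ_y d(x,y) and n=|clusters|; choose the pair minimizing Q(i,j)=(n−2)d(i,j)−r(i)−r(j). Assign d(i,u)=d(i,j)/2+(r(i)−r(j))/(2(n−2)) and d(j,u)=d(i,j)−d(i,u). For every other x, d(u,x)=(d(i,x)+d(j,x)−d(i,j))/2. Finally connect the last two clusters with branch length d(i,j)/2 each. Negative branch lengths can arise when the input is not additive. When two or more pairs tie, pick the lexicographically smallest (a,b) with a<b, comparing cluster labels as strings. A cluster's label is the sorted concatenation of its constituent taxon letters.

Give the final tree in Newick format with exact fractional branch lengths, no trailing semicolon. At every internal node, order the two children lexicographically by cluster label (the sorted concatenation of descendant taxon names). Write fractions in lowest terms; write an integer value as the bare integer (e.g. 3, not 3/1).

iteration 1: select C,N (d=3, Q=-155); attach at lengths (3/8, 21/8); label the merged cluster CN
  updated: d(A,CN)=12, d(CN,P)=17, d(CN,S)=41/2, d(CN,W)=25
iteration 2: select S,W (d=18, Q=-241/2); attach at lengths (35/4, 37/4); label the merged cluster SW
  updated: d(A,SW)=13/2, d(CN,SW)=55/4, d(P,SW)=22
iteration 3: select A,P (d=6, Q=-115/2); attach at lengths (-17/8, 65/8); label the merged cluster AP
  updated: d(AP,CN)=23/2, d(AP,SW)=45/4
iteration 4: select AP,CN (d=23/2, Q=-73/2); attach at lengths (9/2, 7); label the merged cluster ACNP
  updated: d(ACNP,SW)=27/4
iteration 5: select ACNP,SW (d=27/4); attach at lengths (27/8, 27/8); label the merged cluster ACNPSW
final tree: (((A:-17/8,P:65/8):9/2,(C:3/8,N:21/8):7):27/8,(S:35/4,W:37/4):27/8)
total length: 181/4

(((A:-17/8,P:65/8):9/2,(C:3/8,N:21/8):7):27/8,(S:35/4,W:37/4):27/8)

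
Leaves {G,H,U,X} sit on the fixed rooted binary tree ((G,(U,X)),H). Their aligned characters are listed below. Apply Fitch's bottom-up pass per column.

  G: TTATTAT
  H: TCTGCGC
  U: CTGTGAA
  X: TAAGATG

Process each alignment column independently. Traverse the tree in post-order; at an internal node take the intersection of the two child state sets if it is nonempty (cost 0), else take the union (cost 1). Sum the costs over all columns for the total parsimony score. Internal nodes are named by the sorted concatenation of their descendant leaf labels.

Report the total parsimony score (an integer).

[col 0] UX: children U:{C}, X:{T} ∪→ {C,T}; cost 1
[col 0] GUX: children G:{T}, UX:{C,T} ∩→ {T}; cost 0
[col 0] GHUX: children GUX:{T}, H:{T} ∩→ {T}; cost 0
[col 1] UX: children U:{T}, X:{A} ∪→ {A,T}; cost 1
[col 1] GUX: children G:{T}, UX:{A,T} ∩→ {T}; cost 0
[col 1] GHUX: children GUX:{T}, H:{C} ∪→ {C,T}; cost 1
[col 2] UX: children U:{G}, X:{A} ∪→ {A,G}; cost 1
[col 2] GUX: children G:{A}, UX:{A,G} ∩→ {A}; cost 0
[col 2] GHUX: children GUX:{A}, H:{T} ∪→ {A,T}; cost 1
[col 3] UX: children U:{T}, X:{G} ∪→ {G,T}; cost 1
[col 3] GUX: children G:{T}, UX:{G,T} ∩→ {T}; cost 0
[col 3] GHUX: children GUX:{T}, H:{G} ∪→ {G,T}; cost 1
[col 4] UX: children U:{G}, X:{A} ∪→ {A,G}; cost 1
[col 4] GUX: children G:{T}, UX:{A,G} ∪→ {A,G,T}; cost 1
[col 4] GHUX: children GUX:{A,G,T}, H:{C} ∪→ {A,C,G,T}; cost 1
[col 5] UX: children U:{A}, X:{T} ∪→ {A,T}; cost 1
[col 5] GUX: children G:{A}, UX:{A,T} ∩→ {A}; cost 0
[col 5] GHUX: children GUX:{A}, H:{G} ∪→ {A,G}; cost 1
[col 6] UX: children U:{A}, X:{G} ∪→ {A,G}; cost 1
[col 6] GUX: children G:{T}, UX:{A,G} ∪→ {A,G,T}; cost 1
[col 6] GHUX: children GUX:{A,G,T}, H:{C} ∪→ {A,C,G,T}; cost 1
per-site changes: [1, 2, 2, 2, 3, 2, 3]; total = 15

15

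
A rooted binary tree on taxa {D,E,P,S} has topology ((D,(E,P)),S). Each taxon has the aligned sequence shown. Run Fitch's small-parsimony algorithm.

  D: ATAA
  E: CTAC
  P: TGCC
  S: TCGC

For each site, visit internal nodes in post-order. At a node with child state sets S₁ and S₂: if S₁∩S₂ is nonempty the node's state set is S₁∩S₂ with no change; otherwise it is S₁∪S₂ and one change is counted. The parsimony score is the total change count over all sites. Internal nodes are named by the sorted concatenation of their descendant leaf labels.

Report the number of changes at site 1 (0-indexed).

site 0, node EP: E={C} ∪ P={T} → {C,T} (+1)
site 0, node DEP: D={A} ∪ EP={C,T} → {A,C,T} (+1)
site 0, node DEPS: DEP={A,C,T} ∩ S={T} → {T} (+0)
site 1, node EP: E={T} ∪ P={G} → {G,T} (+1)
site 1, node DEP: D={T} ∩ EP={G,T} → {T} (+0)
site 1, node DEPS: DEP={T} ∪ S={C} → {C,T} (+1)
site 2, node EP: E={A} ∪ P={C} → {A,C} (+1)
site 2, node DEP: D={A} ∩ EP={A,C} → {A} (+0)
site 2, node DEPS: DEP={A} ∪ S={G} → {A,G} (+1)
site 3, node EP: E={C} ∩ P={C} → {C} (+0)
site 3, node DEP: D={A} ∪ EP={C} → {A,C} (+1)
site 3, node DEPS: DEP={A,C} ∩ S={C} → {C} (+0)
per-site changes: [2, 2, 2, 1]; total = 7

2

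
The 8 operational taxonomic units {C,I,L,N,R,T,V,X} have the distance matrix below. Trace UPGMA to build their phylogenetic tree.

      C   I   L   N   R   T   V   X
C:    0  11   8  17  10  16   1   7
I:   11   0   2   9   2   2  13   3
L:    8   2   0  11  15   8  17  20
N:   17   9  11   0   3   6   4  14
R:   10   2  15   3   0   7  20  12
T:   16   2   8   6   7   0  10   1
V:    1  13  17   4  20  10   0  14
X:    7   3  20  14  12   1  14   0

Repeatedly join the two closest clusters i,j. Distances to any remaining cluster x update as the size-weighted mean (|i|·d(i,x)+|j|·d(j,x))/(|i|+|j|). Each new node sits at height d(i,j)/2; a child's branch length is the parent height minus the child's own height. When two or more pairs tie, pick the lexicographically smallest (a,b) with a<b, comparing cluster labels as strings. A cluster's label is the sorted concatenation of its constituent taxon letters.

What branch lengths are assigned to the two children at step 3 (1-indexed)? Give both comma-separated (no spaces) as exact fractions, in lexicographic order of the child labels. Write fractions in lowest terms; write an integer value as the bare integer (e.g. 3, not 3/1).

iteration 1: select C,V (d=1); attach at lengths (1/2, 1/2); label the merged cluster CV
  updated: d(CV,I)=12, d(CV,L)=25/2, d(CV,N)=21/2, d(CV,R)=15, d(CV,T)=13, d(CV,X)=21/2
iteration 2: select T,X (d=1); attach at lengths (1/2, 1/2); label the merged cluster TX
  updated: d(CV,TX)=47/4, d(I,TX)=5/2, d(L,TX)=14, d(N,TX)=10, d(R,TX)=19/2
iteration 3: select I,L (d=2); attach at lengths (1, 1); label the merged cluster IL
  updated: d(CV,IL)=49/4, d(IL,N)=10, d(IL,R)=17/2, d(IL,TX)=33/4
iteration 4: select N,R (d=3); attach at lengths (3/2, 3/2); label the merged cluster NR
  updated: d(CV,NR)=51/4, d(IL,NR)=37/4, d(NR,TX)=39/4
iteration 5: select IL,TX (d=33/4); attach at lengths (25/8, 29/8); label the merged cluster ILTX
  updated: d(CV,ILTX)=12, d(ILTX,NR)=19/2
iteration 6: select ILTX,NR (d=19/2); attach at lengths (5/8, 13/4); label the merged cluster ILNRTX
  updated: d(CV,ILNRTX)=49/4
iteration 7: select CV,ILNRTX (d=49/4); attach at lengths (45/8, 11/8); label the merged cluster CILNRTVX
final tree: ((C:1/2,V:1/2):45/8,(((I:1,L:1):25/8,(T:1/2,X:1/2):29/8):5/8,(N:3/2,R:3/2):13/4):11/8)
total length: 197/8

1,1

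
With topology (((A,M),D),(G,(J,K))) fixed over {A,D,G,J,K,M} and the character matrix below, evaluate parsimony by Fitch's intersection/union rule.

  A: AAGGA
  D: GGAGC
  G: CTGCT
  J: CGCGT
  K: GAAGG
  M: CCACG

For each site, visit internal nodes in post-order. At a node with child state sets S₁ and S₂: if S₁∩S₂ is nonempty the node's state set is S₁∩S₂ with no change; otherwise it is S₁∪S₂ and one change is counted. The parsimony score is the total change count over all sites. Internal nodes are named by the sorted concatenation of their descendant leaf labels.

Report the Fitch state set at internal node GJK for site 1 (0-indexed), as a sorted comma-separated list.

A,G,T

site 0, node AM: A={A} ∪ M={C} → {A,C} (+1)
site 0, node ADM: AM={A,C} ∪ D={G} → {A,C,G} (+1)
site 0, node JK: J={C} ∪ K={G} → {C,G} (+1)
site 0, node GJK: G={C} ∩ JK={C,G} → {C} (+0)
site 0, node ADGJKM: ADM={A,C,G} ∩ GJK={C} → {C} (+0)
site 1, node AM: A={A} ∪ M={C} → {A,C} (+1)
site 1, node ADM: AM={A,C} ∪ D={G} → {A,C,G} (+1)
site 1, node JK: J={G} ∪ K={A} → {A,G} (+1)
site 1, node GJK: G={T} ∪ JK={A,G} → {A,G,T} (+1)
site 1, node ADGJKM: ADM={A,C,G} ∩ GJK={A,G,T} → {A,G} (+0)
site 2, node AM: A={G} ∪ M={A} → {A,G} (+1)
site 2, node ADM: AM={A,G} ∩ D={A} → {A} (+0)
site 2, node JK: J={C} ∪ K={A} → {A,C} (+1)
site 2, node GJK: G={G} ∪ JK={A,C} → {A,C,G} (+1)
site 2, node ADGJKM: ADM={A} ∩ GJK={A,C,G} → {A} (+0)
site 3, node AM: A={G} ∪ M={C} → {C,G} (+1)
site 3, node ADM: AM={C,G} ∩ D={G} → {G} (+0)
site 3, node JK: J={G} ∩ K={G} → {G} (+0)
site 3, node GJK: G={C} ∪ JK={G} → {C,G} (+1)
site 3, node ADGJKM: ADM={G} ∩ GJK={C,G} → {G} (+0)
site 4, node AM: A={A} ∪ M={G} → {A,G} (+1)
site 4, node ADM: AM={A,G} ∪ D={C} → {A,C,G} (+1)
site 4, node JK: J={T} ∪ K={G} → {G,T} (+1)
site 4, node GJK: G={T} ∩ JK={G,T} → {T} (+0)
site 4, node ADGJKM: ADM={A,C,G} ∪ GJK={T} → {A,C,G,T} (+1)
per-site changes: [3, 4, 3, 2, 4]; total = 16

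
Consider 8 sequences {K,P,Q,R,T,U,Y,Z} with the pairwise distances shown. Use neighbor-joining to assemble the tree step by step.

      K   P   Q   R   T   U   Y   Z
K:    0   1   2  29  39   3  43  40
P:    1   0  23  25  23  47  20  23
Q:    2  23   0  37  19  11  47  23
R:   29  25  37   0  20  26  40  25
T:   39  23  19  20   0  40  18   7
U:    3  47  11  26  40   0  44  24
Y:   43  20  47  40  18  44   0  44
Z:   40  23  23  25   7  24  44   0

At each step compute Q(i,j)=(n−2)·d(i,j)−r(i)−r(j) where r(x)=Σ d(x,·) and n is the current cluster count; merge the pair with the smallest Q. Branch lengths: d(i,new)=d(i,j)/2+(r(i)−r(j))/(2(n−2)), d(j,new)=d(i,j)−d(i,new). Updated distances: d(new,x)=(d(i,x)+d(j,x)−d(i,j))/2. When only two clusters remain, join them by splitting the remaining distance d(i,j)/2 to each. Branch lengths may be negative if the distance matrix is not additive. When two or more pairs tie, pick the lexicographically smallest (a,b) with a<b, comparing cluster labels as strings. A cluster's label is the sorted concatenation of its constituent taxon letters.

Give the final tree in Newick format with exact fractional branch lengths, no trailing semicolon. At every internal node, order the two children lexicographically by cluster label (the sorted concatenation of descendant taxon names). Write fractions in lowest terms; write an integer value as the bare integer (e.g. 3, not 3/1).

(((((K:-5/3,U:14/3):7/2,Q:3/2):455/32,(P:109/32,Y:531/32):221/32):51/32,R:435/32):173/64,(T:19/24,Z:149/24):173/64)

1. join K+U (d=3, Q=-334) ⇒ KU; edges |K|=-5/3, |U|=14/3
  updated: d(KU,P)=45/2, d(KU,Q)=5, d(KU,R)=26, d(KU,T)=38, d(KU,Y)=42, d(KU,Z)=61/2
2. join KU+Q (d=5, Q=-293) ⇒ KQU; edges |KU|=7/2, |Q|=3/2
  updated: d(KQU,P)=81/4, d(KQU,R)=29, d(KQU,T)=26, d(KQU,Y)=42, d(KQU,Z)=97/4
3. join P+Y (d=20, Q=-781/4) ⇒ PY; edges |P|=109/32, |Y|=531/32
  updated: d(KQU,PY)=169/8, d(PY,R)=45/2, d(PY,T)=21/2, d(PY,Z)=47/2
4. join T+Z (d=7, Q=-489/4) ⇒ TZ; edges |T|=19/24, |Z|=149/24
  updated: d(KQU,TZ)=173/8, d(PY,TZ)=27/2, d(R,TZ)=19
5. join KQU+PY (d=169/8, Q=-693/8) ⇒ KPQUY; edges |KQU|=455/32, |PY|=221/32
  updated: d(KPQUY,R)=243/16, d(KPQUY,TZ)=7
6. join KPQUY+R (d=243/16, Q=-659/16) ⇒ KPQRUY; edges |KPQUY|=51/32, |R|=435/32
  updated: d(KPQRUY,TZ)=173/32
7. join KPQRUY+TZ (d=173/32) ⇒ KPQRTUYZ; edges |KPQRUY|=173/64, |TZ|=173/64
final tree: (((((K:-5/3,U:14/3):7/2,Q:3/2):455/32,(P:109/32,Y:531/32):221/32):51/32,R:435/32):173/64,(T:19/24,Z:149/24):173/64)
total length: 2455/32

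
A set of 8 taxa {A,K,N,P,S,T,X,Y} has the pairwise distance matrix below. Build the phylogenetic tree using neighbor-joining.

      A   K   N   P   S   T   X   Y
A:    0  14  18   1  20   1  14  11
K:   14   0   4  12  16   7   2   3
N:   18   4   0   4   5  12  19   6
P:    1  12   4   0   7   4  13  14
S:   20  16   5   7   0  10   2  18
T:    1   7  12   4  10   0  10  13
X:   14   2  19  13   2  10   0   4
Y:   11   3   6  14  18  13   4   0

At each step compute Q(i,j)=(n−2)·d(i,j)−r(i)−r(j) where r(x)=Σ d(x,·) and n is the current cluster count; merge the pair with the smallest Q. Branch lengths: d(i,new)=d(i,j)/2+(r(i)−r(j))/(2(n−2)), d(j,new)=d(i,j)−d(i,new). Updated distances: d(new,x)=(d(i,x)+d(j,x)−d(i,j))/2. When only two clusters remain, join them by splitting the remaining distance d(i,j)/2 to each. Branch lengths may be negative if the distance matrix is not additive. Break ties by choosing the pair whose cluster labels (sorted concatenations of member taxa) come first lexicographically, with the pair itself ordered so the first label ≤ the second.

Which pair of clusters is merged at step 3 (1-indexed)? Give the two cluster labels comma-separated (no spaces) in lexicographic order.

S,X

step 1: merge (A,T) at d=1, Q=-130; branch lengths A→7/3, T→-4/3; new cluster AT
  updated: d(AT,K)=10, d(AT,N)=29/2, d(AT,P)=2, d(AT,S)=29/2, d(AT,X)=23/2, d(AT,Y)=23/2
step 2: merge (AT,P) at d=2, Q=-106; branch lengths AT→11/5, P→-1/5; new cluster APT
  updated: d(APT,K)=10, d(APT,N)=33/4, d(APT,S)=39/4, d(APT,X)=45/4, d(APT,Y)=47/4
step 3: merge (S,X) at d=2, Q=-81; branch lengths S→41/16, X→-9/16; new cluster SX
  updated: d(APT,SX)=19/2, d(K,SX)=8, d(N,SX)=11, d(SX,Y)=10
step 4: merge (APT,SX) at d=19/2, Q=-99/2; branch lengths APT→59/12, SX→55/12; new cluster APSTX
  updated: d(APSTX,K)=17/4, d(APSTX,N)=39/8, d(APSTX,Y)=49/8
step 5: merge (APSTX,N) at d=39/8, Q=-163/8; branch lengths APSTX→81/32, N→75/32; new cluster ANPSTX
  updated: d(ANPSTX,K)=27/16, d(ANPSTX,Y)=29/8
step 6: merge (ANPSTX,K) at d=27/16, Q=-133/16; branch lengths ANPSTX→37/32, K→17/32; new cluster AKNPSTX
  updated: d(AKNPSTX,Y)=79/32
step 7: merge (AKNPSTX,Y) at d=79/32; branch lengths AKNPSTX→79/64, Y→79/64; new cluster AKNPSTXY
final tree: ((((((A:7/3,T:-4/3):11/5,P:-1/5):59/12,(S:41/16,X:-9/16):55/12):81/32,N:75/32):37/32,K:17/32):79/64,Y:79/64)
total length: 753/32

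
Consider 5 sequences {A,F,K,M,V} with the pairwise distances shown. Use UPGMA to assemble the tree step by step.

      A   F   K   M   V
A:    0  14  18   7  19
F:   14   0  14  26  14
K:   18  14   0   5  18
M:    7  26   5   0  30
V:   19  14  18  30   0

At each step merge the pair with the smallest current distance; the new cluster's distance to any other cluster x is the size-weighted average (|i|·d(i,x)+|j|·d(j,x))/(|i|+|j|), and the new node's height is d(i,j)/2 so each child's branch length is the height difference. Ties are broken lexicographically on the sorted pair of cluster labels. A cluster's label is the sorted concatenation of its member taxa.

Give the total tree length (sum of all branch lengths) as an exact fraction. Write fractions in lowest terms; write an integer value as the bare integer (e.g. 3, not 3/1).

1. join K+M (d=5) ⇒ KM; edges |K|=5/2, |M|=5/2
  updated: d(A,KM)=25/2, d(F,KM)=20, d(KM,V)=24
2. join A+KM (d=25/2) ⇒ AKM; edges |A|=25/4, |KM|=15/4
  updated: d(AKM,F)=18, d(AKM,V)=67/3
3. join F+V (d=14) ⇒ FV; edges |F|=7, |V|=7
  updated: d(AKM,FV)=121/6
4. join AKM+FV (d=121/6) ⇒ AFKMV; edges |AKM|=23/6, |FV|=37/12
final tree: ((A:25/4,(K:5/2,M:5/2):15/4):23/6,(F:7,V:7):37/12)
total length: 431/12

431/12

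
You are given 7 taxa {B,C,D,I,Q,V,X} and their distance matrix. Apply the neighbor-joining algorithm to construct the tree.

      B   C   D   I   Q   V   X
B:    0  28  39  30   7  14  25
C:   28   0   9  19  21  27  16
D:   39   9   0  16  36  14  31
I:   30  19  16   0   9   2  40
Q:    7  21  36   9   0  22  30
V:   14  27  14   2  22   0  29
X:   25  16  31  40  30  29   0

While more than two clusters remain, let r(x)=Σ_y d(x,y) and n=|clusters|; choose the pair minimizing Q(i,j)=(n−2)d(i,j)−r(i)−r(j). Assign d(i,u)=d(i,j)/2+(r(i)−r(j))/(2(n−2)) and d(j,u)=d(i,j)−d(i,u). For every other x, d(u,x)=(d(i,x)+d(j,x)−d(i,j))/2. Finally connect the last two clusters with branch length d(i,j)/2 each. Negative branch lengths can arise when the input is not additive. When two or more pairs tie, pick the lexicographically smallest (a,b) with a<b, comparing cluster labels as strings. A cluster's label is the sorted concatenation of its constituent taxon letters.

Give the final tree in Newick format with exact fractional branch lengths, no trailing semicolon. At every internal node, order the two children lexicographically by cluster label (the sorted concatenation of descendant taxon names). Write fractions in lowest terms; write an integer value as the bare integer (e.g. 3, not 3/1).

(((((B:53/10,Q:17/10):209/24,(I:29/16,V:3/16):133/24):55/8,X:59/4):17/4,C:1/8):71/16,D:71/16)

iteration 1: select B,Q (d=7, Q=-233); attach at lengths (53/10, 17/10); label the merged cluster BQ
  updated: d(BQ,C)=21, d(BQ,D)=34, d(BQ,I)=16, d(BQ,V)=29/2, d(BQ,X)=24
iteration 2: select I,V (d=2, Q=-343/2); attach at lengths (29/16, 3/16); label the merged cluster IV
  updated: d(BQ,IV)=57/4, d(C,IV)=22, d(D,IV)=14, d(IV,X)=67/2
iteration 3: select BQ,IV (d=57/4, Q=-537/4); attach at lengths (209/24, 133/24); label the merged cluster BIQV
  updated: d(BIQV,C)=115/8, d(BIQV,D)=135/8, d(BIQV,X)=173/8
iteration 4: select BIQV,X (d=173/8, Q=-313/4); attach at lengths (55/8, 59/4); label the merged cluster BIQVX
  updated: d(BIQVX,C)=35/8, d(BIQVX,D)=105/8
iteration 5: select BIQVX,C (d=35/8, Q=-53/2); attach at lengths (17/4, 1/8); label the merged cluster BCIQVX
  updated: d(BCIQVX,D)=71/8
iteration 6: select BCIQVX,D (d=71/8); attach at lengths (71/16, 71/16); label the merged cluster BCDIQVX
final tree: (((((B:53/10,Q:17/10):209/24,(I:29/16,V:3/16):133/24):55/8,X:59/4):17/4,C:1/8):71/16,D:71/16)
total length: 465/8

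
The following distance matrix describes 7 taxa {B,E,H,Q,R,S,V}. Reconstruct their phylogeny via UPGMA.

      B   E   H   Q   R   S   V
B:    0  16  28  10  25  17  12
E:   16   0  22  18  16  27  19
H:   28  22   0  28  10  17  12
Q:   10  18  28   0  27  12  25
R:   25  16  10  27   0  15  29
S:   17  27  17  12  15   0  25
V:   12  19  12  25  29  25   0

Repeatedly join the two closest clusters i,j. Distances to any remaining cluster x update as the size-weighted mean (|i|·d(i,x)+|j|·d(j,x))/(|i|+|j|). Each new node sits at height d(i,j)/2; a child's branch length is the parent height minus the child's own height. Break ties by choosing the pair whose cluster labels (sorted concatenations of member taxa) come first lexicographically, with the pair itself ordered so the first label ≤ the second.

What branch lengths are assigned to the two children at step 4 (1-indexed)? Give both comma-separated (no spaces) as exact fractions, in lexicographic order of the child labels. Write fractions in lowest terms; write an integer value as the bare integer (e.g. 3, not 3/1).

19/2,9/2

step 1: merge (B,Q) at d=10; branch lengths B→5, Q→5; new cluster BQ
  updated: d(BQ,E)=17, d(BQ,H)=28, d(BQ,R)=26, d(BQ,S)=29/2, d(BQ,V)=37/2
step 2: merge (H,R) at d=10; branch lengths H→5, R→5; new cluster HR
  updated: d(BQ,HR)=27, d(E,HR)=19, d(HR,S)=16, d(HR,V)=41/2
step 3: merge (BQ,S) at d=29/2; branch lengths BQ→9/4, S→29/4; new cluster BQS
  updated: d(BQS,E)=61/3, d(BQS,HR)=70/3, d(BQS,V)=62/3
step 4: merge (E,HR) at d=19; branch lengths E→19/2, HR→9/2; new cluster EHR
  updated: d(BQS,EHR)=67/3, d(EHR,V)=20
step 5: merge (EHR,V) at d=20; branch lengths EHR→1/2, V→10; new cluster EHRV
  updated: d(BQS,EHRV)=263/12
step 6: merge (BQS,EHRV) at d=263/12; branch lengths BQS→89/24, EHRV→23/24; new cluster BEHQRSV
final tree: (((B:5,Q:5):9/4,S:29/4):89/24,((E:19/2,(H:5,R:5):9/2):1/2,V:10):23/24)
total length: 176/3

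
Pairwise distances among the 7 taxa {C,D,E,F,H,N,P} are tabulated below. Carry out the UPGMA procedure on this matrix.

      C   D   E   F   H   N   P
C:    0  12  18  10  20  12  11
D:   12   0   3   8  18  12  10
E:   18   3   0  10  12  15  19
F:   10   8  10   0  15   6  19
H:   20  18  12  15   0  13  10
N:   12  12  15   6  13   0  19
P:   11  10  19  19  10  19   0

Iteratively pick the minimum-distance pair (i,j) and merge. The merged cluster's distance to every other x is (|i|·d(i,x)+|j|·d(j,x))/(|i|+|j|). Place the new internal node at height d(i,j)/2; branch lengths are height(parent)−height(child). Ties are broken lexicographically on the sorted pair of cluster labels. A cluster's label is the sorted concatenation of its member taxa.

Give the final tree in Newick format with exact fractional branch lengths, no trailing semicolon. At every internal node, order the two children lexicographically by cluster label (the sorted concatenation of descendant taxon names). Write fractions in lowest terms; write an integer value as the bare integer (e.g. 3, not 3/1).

iteration 1: select D,E (d=3); attach at lengths (3/2, 3/2); label the merged cluster DE
  updated: d(C,DE)=15, d(DE,F)=9, d(DE,H)=15, d(DE,N)=27/2, d(DE,P)=29/2
iteration 2: select F,N (d=6); attach at lengths (3, 3); label the merged cluster FN
  updated: d(C,FN)=11, d(DE,FN)=45/4, d(FN,H)=14, d(FN,P)=19
iteration 3: select H,P (d=10); attach at lengths (5, 5); label the merged cluster HP
  updated: d(C,HP)=31/2, d(DE,HP)=59/4, d(FN,HP)=33/2
iteration 4: select C,FN (d=11); attach at lengths (11/2, 5/2); label the merged cluster CFN
  updated: d(CFN,DE)=25/2, d(CFN,HP)=97/6
iteration 5: select CFN,DE (d=25/2); attach at lengths (3/4, 19/4); label the merged cluster CDEFN
  updated: d(CDEFN,HP)=78/5
iteration 6: select CDEFN,HP (d=78/5); attach at lengths (31/20, 14/5); label the merged cluster CDEFHNP
final tree: (((C:11/2,(F:3,N:3):5/2):3/4,(D:3/2,E:3/2):19/4):31/20,(H:5,P:5):14/5)
total length: 737/20

(((C:11/2,(F:3,N:3):5/2):3/4,(D:3/2,E:3/2):19/4):31/20,(H:5,P:5):14/5)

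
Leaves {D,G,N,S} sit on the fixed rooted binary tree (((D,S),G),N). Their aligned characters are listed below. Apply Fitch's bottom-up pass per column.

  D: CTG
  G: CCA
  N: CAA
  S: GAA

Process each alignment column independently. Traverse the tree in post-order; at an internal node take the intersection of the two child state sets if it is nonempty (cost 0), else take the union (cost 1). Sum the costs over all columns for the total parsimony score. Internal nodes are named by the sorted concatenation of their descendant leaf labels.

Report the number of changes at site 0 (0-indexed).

1

DS@0: {C} ∪ {G} = {C,G} (union, +1)
DGS@0: {C,G} ∩ {C} = {C} (intersection, +0)
DGNS@0: {C} ∩ {C} = {C} (intersection, +0)
DS@1: {T} ∪ {A} = {A,T} (union, +1)
DGS@1: {A,T} ∪ {C} = {A,C,T} (union, +1)
DGNS@1: {A,C,T} ∩ {A} = {A} (intersection, +0)
DS@2: {G} ∪ {A} = {A,G} (union, +1)
DGS@2: {A,G} ∩ {A} = {A} (intersection, +0)
DGNS@2: {A} ∩ {A} = {A} (intersection, +0)
per-site changes: [1, 2, 1]; total = 4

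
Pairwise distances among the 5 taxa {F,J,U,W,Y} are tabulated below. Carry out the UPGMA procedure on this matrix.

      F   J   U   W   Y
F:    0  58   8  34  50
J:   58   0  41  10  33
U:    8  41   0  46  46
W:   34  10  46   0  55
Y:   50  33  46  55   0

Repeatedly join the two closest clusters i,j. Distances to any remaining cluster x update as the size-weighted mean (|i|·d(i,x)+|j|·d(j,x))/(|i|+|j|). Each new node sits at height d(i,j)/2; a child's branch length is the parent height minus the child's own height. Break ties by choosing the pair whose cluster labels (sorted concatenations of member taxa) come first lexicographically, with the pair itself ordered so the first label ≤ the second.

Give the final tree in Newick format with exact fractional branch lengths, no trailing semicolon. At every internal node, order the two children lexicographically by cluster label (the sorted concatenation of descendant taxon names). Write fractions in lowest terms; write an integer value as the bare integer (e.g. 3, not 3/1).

((F:4,U:4):227/12,((J:5,W:5):17,Y:22):11/12)

step 1: merge (F,U) at d=8; branch lengths F→4, U→4; new cluster FU
  updated: d(FU,J)=99/2, d(FU,W)=40, d(FU,Y)=48
step 2: merge (J,W) at d=10; branch lengths J→5, W→5; new cluster JW
  updated: d(FU,JW)=179/4, d(JW,Y)=44
step 3: merge (JW,Y) at d=44; branch lengths JW→17, Y→22; new cluster JWY
  updated: d(FU,JWY)=275/6
step 4: merge (FU,JWY) at d=275/6; branch lengths FU→227/12, JWY→11/12; new cluster FJUWY
final tree: ((F:4,U:4):227/12,((J:5,W:5):17,Y:22):11/12)
total length: 461/6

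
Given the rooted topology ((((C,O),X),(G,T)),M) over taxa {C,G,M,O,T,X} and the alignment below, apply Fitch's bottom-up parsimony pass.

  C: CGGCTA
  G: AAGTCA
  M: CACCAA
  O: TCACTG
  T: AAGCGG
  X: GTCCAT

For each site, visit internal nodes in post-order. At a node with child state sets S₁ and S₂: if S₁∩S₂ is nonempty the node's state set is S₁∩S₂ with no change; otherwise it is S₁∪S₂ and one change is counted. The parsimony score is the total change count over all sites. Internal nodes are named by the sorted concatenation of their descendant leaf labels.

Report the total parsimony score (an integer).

16

CO@0: {C} ∪ {T} = {C,T} (union, +1)
COX@0: {C,T} ∪ {G} = {C,G,T} (union, +1)
GT@0: {A} ∩ {A} = {A} (intersection, +0)
CGOTX@0: {C,G,T} ∪ {A} = {A,C,G,T} (union, +1)
CGMOTX@0: {A,C,G,T} ∩ {C} = {C} (intersection, +0)
CO@1: {G} ∪ {C} = {C,G} (union, +1)
COX@1: {C,G} ∪ {T} = {C,G,T} (union, +1)
GT@1: {A} ∩ {A} = {A} (intersection, +0)
CGOTX@1: {C,G,T} ∪ {A} = {A,C,G,T} (union, +1)
CGMOTX@1: {A,C,G,T} ∩ {A} = {A} (intersection, +0)
CO@2: {G} ∪ {A} = {A,G} (union, +1)
COX@2: {A,G} ∪ {C} = {A,C,G} (union, +1)
GT@2: {G} ∩ {G} = {G} (intersection, +0)
CGOTX@2: {A,C,G} ∩ {G} = {G} (intersection, +0)
CGMOTX@2: {G} ∪ {C} = {C,G} (union, +1)
CO@3: {C} ∩ {C} = {C} (intersection, +0)
COX@3: {C} ∩ {C} = {C} (intersection, +0)
GT@3: {T} ∪ {C} = {C,T} (union, +1)
CGOTX@3: {C} ∩ {C,T} = {C} (intersection, +0)
CGMOTX@3: {C} ∩ {C} = {C} (intersection, +0)
CO@4: {T} ∩ {T} = {T} (intersection, +0)
COX@4: {T} ∪ {A} = {A,T} (union, +1)
GT@4: {C} ∪ {G} = {C,G} (union, +1)
CGOTX@4: {A,T} ∪ {C,G} = {A,C,G,T} (union, +1)
CGMOTX@4: {A,C,G,T} ∩ {A} = {A} (intersection, +0)
CO@5: {A} ∪ {G} = {A,G} (union, +1)
COX@5: {A,G} ∪ {T} = {A,G,T} (union, +1)
GT@5: {A} ∪ {G} = {A,G} (union, +1)
CGOTX@5: {A,G,T} ∩ {A,G} = {A,G} (intersection, +0)
CGMOTX@5: {A,G} ∩ {A} = {A} (intersection, +0)
per-site changes: [3, 3, 3, 1, 3, 3]; total = 16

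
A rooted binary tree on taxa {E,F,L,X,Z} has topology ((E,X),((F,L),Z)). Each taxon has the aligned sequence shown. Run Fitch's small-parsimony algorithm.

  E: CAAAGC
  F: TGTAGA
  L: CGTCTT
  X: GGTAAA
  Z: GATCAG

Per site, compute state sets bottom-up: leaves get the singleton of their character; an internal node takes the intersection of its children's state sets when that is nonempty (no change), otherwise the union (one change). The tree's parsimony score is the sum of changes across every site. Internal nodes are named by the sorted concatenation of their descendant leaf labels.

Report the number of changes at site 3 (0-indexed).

[col 0] EX: children E:{C}, X:{G} ∪→ {C,G}; cost 1
[col 0] FL: children F:{T}, L:{C} ∪→ {C,T}; cost 1
[col 0] FLZ: children FL:{C,T}, Z:{G} ∪→ {C,G,T}; cost 1
[col 0] EFLXZ: children EX:{C,G}, FLZ:{C,G,T} ∩→ {C,G}; cost 0
[col 1] EX: children E:{A}, X:{G} ∪→ {A,G}; cost 1
[col 1] FL: children F:{G}, L:{G} ∩→ {G}; cost 0
[col 1] FLZ: children FL:{G}, Z:{A} ∪→ {A,G}; cost 1
[col 1] EFLXZ: children EX:{A,G}, FLZ:{A,G} ∩→ {A,G}; cost 0
[col 2] EX: children E:{A}, X:{T} ∪→ {A,T}; cost 1
[col 2] FL: children F:{T}, L:{T} ∩→ {T}; cost 0
[col 2] FLZ: children FL:{T}, Z:{T} ∩→ {T}; cost 0
[col 2] EFLXZ: children EX:{A,T}, FLZ:{T} ∩→ {T}; cost 0
[col 3] EX: children E:{A}, X:{A} ∩→ {A}; cost 0
[col 3] FL: children F:{A}, L:{C} ∪→ {A,C}; cost 1
[col 3] FLZ: children FL:{A,C}, Z:{C} ∩→ {C}; cost 0
[col 3] EFLXZ: children EX:{A}, FLZ:{C} ∪→ {A,C}; cost 1
[col 4] EX: children E:{G}, X:{A} ∪→ {A,G}; cost 1
[col 4] FL: children F:{G}, L:{T} ∪→ {G,T}; cost 1
[col 4] FLZ: children FL:{G,T}, Z:{A} ∪→ {A,G,T}; cost 1
[col 4] EFLXZ: children EX:{A,G}, FLZ:{A,G,T} ∩→ {A,G}; cost 0
[col 5] EX: children E:{C}, X:{A} ∪→ {A,C}; cost 1
[col 5] FL: children F:{A}, L:{T} ∪→ {A,T}; cost 1
[col 5] FLZ: children FL:{A,T}, Z:{G} ∪→ {A,G,T}; cost 1
[col 5] EFLXZ: children EX:{A,C}, FLZ:{A,G,T} ∩→ {A}; cost 0
per-site changes: [3, 2, 1, 2, 3, 3]; total = 14

2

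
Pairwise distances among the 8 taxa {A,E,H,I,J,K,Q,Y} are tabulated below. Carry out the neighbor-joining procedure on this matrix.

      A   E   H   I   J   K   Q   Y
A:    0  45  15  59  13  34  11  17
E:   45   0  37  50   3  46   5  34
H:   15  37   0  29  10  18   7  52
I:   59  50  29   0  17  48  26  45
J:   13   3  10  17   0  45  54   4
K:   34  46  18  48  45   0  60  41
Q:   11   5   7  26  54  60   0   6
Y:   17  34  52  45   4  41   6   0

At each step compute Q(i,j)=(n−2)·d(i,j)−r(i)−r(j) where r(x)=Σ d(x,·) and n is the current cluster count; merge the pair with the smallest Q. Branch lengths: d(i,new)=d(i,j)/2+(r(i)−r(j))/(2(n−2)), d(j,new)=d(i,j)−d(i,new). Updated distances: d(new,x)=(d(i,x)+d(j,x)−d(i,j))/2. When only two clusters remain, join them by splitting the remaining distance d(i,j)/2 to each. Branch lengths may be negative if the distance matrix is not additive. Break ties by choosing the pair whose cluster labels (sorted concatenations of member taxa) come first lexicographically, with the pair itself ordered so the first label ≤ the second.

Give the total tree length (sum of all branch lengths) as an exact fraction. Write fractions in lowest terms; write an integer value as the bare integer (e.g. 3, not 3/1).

1441/16

iteration 1: select E,Q (d=5, Q=-359); attach at lengths (27/4, -7/4); label the merged cluster EQ
  updated: d(A,EQ)=51/2, d(EQ,H)=39/2, d(EQ,I)=71/2, d(EQ,J)=26, d(EQ,K)=101/2, d(EQ,Y)=35/2
iteration 2: select H,K (d=18, Q=-290); attach at lengths (-3/10, 183/10); label the merged cluster HK
  updated: d(A,HK)=31/2, d(EQ,HK)=26, d(HK,I)=59/2, d(HK,J)=37/2, d(HK,Y)=75/2
iteration 3: select I,J (d=17, Q=-393/2); attach at lengths (351/16, -79/16); label the merged cluster IJ
  updated: d(A,IJ)=55/2, d(EQ,IJ)=89/4, d(HK,IJ)=31/2, d(IJ,Y)=16
iteration 4: select A,HK (d=31/2, Q=-267/2); attach at lengths (25/4, 37/4); label the merged cluster AHK
  updated: d(AHK,EQ)=18, d(AHK,IJ)=55/4, d(AHK,Y)=39/2
iteration 5: select AHK,IJ (d=55/4, Q=-303/4); attach at lengths (107/16, 113/16); label the merged cluster AHIJK
  updated: d(AHIJK,EQ)=53/4, d(AHIJK,Y)=87/8
iteration 6: select AHIJK,EQ (d=53/4, Q=-333/8); attach at lengths (53/16, 159/16); label the merged cluster AEHIJKQ
  updated: d(AEHIJKQ,Y)=121/16
iteration 7: select AEHIJKQ,Y (d=121/16); attach at lengths (121/32, 121/32); label the merged cluster AEHIJKQY
final tree: ((((A:25/4,(H:-3/10,K:183/10):37/4):107/16,(I:351/16,J:-79/16):113/16):53/16,(E:27/4,Q:-7/4):159/16):121/32,Y:121/32)
total length: 1441/16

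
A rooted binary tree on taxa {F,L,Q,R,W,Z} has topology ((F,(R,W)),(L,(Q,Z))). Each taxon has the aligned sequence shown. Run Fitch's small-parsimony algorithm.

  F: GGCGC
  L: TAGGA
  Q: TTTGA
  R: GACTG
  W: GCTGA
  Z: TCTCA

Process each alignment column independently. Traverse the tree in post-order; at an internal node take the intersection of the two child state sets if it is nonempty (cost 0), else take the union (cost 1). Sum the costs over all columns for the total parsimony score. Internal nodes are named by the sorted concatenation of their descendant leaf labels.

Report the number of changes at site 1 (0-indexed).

4

[col 0] RW: children R:{G}, W:{G} ∩→ {G}; cost 0
[col 0] FRW: children F:{G}, RW:{G} ∩→ {G}; cost 0
[col 0] QZ: children Q:{T}, Z:{T} ∩→ {T}; cost 0
[col 0] LQZ: children L:{T}, QZ:{T} ∩→ {T}; cost 0
[col 0] FLQRWZ: children FRW:{G}, LQZ:{T} ∪→ {G,T}; cost 1
[col 1] RW: children R:{A}, W:{C} ∪→ {A,C}; cost 1
[col 1] FRW: children F:{G}, RW:{A,C} ∪→ {A,C,G}; cost 1
[col 1] QZ: children Q:{T}, Z:{C} ∪→ {C,T}; cost 1
[col 1] LQZ: children L:{A}, QZ:{C,T} ∪→ {A,C,T}; cost 1
[col 1] FLQRWZ: children FRW:{A,C,G}, LQZ:{A,C,T} ∩→ {A,C}; cost 0
[col 2] RW: children R:{C}, W:{T} ∪→ {C,T}; cost 1
[col 2] FRW: children F:{C}, RW:{C,T} ∩→ {C}; cost 0
[col 2] QZ: children Q:{T}, Z:{T} ∩→ {T}; cost 0
[col 2] LQZ: children L:{G}, QZ:{T} ∪→ {G,T}; cost 1
[col 2] FLQRWZ: children FRW:{C}, LQZ:{G,T} ∪→ {C,G,T}; cost 1
[col 3] RW: children R:{T}, W:{G} ∪→ {G,T}; cost 1
[col 3] FRW: children F:{G}, RW:{G,T} ∩→ {G}; cost 0
[col 3] QZ: children Q:{G}, Z:{C} ∪→ {C,G}; cost 1
[col 3] LQZ: children L:{G}, QZ:{C,G} ∩→ {G}; cost 0
[col 3] FLQRWZ: children FRW:{G}, LQZ:{G} ∩→ {G}; cost 0
[col 4] RW: children R:{G}, W:{A} ∪→ {A,G}; cost 1
[col 4] FRW: children F:{C}, RW:{A,G} ∪→ {A,C,G}; cost 1
[col 4] QZ: children Q:{A}, Z:{A} ∩→ {A}; cost 0
[col 4] LQZ: children L:{A}, QZ:{A} ∩→ {A}; cost 0
[col 4] FLQRWZ: children FRW:{A,C,G}, LQZ:{A} ∩→ {A}; cost 0
per-site changes: [1, 4, 3, 2, 2]; total = 12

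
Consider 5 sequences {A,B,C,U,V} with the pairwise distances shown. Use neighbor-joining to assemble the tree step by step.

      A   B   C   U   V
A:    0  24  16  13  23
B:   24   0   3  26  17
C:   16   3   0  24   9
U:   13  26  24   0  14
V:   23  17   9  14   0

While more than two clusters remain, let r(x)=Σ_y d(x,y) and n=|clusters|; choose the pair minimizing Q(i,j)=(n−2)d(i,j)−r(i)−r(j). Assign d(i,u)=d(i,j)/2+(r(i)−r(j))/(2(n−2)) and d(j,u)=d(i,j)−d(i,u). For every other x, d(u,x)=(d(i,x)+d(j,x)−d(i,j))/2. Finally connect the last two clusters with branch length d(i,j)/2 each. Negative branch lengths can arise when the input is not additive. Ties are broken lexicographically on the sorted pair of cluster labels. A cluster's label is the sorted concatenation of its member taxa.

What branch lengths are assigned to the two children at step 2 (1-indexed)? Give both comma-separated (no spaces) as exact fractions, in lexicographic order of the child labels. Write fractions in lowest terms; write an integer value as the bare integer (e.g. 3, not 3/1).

15/2,9/2

iteration 1: select A,U (d=13, Q=-114); attach at lengths (19/3, 20/3); label the merged cluster AU
  updated: d(AU,B)=37/2, d(AU,C)=27/2, d(AU,V)=12
iteration 2: select AU,V (d=12, Q=-58); attach at lengths (15/2, 9/2); label the merged cluster AUV
  updated: d(AUV,B)=47/4, d(AUV,C)=21/4
iteration 3: select AUV,B (d=47/4, Q=-20); attach at lengths (7, 19/4); label the merged cluster ABUV
  updated: d(ABUV,C)=-7/4
iteration 4: select ABUV,C (d=-7/4); attach at lengths (-7/8, -7/8); label the merged cluster ABCUV
final tree: ((((A:19/3,U:20/3):15/2,V:9/2):7,B:19/4):-7/8,C:-7/8)
total length: 35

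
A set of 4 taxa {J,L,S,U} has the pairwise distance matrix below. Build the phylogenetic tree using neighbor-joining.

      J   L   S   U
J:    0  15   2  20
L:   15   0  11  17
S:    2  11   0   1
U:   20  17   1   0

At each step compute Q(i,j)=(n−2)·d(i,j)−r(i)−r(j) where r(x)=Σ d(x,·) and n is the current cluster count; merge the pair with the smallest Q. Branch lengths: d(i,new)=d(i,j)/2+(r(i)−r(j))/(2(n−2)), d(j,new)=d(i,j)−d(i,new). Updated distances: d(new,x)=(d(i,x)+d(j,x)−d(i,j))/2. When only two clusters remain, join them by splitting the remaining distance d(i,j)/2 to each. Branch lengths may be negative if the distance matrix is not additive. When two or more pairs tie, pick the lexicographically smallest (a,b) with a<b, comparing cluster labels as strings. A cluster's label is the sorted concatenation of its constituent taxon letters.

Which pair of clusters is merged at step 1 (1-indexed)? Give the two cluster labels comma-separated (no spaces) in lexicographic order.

step 1: merge (J,L) at d=15, Q=-50; branch lengths J→6, L→9; new cluster JL
  updated: d(JL,S)=-1, d(JL,U)=11
step 2: merge (JL,S) at d=-1, Q=-11; branch lengths JL→9/2, S→-11/2; new cluster JLS
  updated: d(JLS,U)=13/2
step 3: merge (JLS,U) at d=13/2; branch lengths JLS→13/4, U→13/4; new cluster JLSU
final tree: (((J:6,L:9):9/2,S:-11/2):13/4,U:13/4)
total length: 41/2

J,L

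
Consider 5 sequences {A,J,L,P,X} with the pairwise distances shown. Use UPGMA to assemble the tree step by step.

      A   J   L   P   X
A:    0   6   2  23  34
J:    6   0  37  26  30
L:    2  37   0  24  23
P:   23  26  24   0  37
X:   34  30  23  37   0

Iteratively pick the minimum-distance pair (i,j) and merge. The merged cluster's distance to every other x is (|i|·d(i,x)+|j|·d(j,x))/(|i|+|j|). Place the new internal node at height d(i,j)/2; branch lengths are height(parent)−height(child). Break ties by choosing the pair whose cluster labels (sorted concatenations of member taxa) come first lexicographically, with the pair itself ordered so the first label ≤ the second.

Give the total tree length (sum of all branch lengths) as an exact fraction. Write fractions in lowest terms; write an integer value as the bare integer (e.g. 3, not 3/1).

step 1: merge (A,L) at d=2; branch lengths A→1, L→1; new cluster AL
  updated: d(AL,J)=43/2, d(AL,P)=47/2, d(AL,X)=57/2
step 2: merge (AL,J) at d=43/2; branch lengths AL→39/4, J→43/4; new cluster AJL
  updated: d(AJL,P)=73/3, d(AJL,X)=29
step 3: merge (AJL,P) at d=73/3; branch lengths AJL→17/12, P→73/6; new cluster AJLP
  updated: d(AJLP,X)=31
step 4: merge (AJLP,X) at d=31; branch lengths AJLP→10/3, X→31/2; new cluster AJLPX
final tree: ((((A:1,L:1):39/4,J:43/4):17/12,P:73/6):10/3,X:31/2)
total length: 659/12

659/12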